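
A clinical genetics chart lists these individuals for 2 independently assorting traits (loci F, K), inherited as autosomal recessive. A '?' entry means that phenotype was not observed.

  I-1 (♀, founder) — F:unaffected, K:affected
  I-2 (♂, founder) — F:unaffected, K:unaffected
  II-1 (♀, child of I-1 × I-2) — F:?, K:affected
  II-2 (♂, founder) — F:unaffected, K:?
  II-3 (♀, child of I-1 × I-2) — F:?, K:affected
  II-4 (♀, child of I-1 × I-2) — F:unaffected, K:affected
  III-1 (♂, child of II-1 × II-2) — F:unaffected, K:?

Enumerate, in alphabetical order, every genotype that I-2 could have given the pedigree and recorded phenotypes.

I-2 ∈ {FF Kk, Ff Kk}

F/I-1 un ·: FF|Ff
F/I-2 un ·: FF|Ff
F/II-1 ? I-1×I-2: FF|Ff|ff
F/II-2 un ·: FF|Ff
F/II-3 ? I-1×I-2: FF|Ff|ff
F/II-4 un I-1×I-2: FF|Ff
F/III-1 un II-1×II-2: FF|Ff
⇒ F over [I-1,I-2,II-1,II-2,II-3,II-4,III-1]: 113 consistent
K/I-1 aff ·: kk
K/I-2 un ·: Kk
K/II-1 aff I-1×I-2: kk
K/II-2 ? ·: KK|Kk|kk
K/II-3 aff I-1×I-2: kk
K/II-4 aff I-1×I-2: kk
K/III-1 ? II-1×II-2: Kk|kk
⇒ K over [I-1,I-2,II-1,II-2,II-3,II-4,III-1]: 4 consistent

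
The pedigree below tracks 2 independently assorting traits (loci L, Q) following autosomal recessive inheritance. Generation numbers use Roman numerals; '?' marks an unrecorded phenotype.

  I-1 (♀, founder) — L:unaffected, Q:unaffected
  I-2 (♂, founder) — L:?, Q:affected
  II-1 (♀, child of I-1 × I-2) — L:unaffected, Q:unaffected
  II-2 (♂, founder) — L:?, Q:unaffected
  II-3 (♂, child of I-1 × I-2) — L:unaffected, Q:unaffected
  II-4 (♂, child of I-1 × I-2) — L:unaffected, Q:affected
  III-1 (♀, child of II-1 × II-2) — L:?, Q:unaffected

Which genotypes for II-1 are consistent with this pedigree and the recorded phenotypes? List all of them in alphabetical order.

II-1 ∈ {LL Qq, Ll Qq}

L/I-1 un ·: LL|Ll
L/I-2 ? ·: LL|Ll|ll
L/II-1 un I-1×I-2: LL|Ll
L/II-2 ? ·: LL|Ll|ll
L/II-3 un I-1×I-2: LL|Ll
L/II-4 un I-1×I-2: LL|Ll
L/III-1 ? II-1×II-2: LL|Ll|ll
⇒ L over [I-1,I-2,II-1,II-2,II-3,II-4,III-1]: 150 consistent
Q/I-1 un ·: Qq
Q/I-2 aff ·: qq
Q/II-1 un I-1×I-2: Qq
Q/II-2 un ·: QQ|Qq
Q/II-3 un I-1×I-2: Qq
Q/II-4 aff I-1×I-2: qq
Q/III-1 un II-1×II-2: QQ|Qq
⇒ Q over [I-1,I-2,II-1,II-2,II-3,II-4,III-1]: 4 consistent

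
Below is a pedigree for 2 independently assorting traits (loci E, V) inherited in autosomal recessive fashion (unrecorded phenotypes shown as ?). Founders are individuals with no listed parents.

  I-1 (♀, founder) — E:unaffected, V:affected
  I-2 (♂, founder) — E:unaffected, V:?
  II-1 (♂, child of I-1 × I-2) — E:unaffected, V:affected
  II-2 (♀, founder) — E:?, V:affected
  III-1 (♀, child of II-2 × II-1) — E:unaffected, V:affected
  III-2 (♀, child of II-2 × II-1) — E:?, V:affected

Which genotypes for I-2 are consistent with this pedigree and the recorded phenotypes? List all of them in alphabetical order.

E/I-1 un ·: EE|Ee
E/I-2 un ·: EE|Ee
E/II-1 un I-1×I-2: EE|Ee
E/II-2 ? ·: EE|Ee|ee
E/III-1 un II-2×II-1: EE|Ee
E/III-2 ? II-2×II-1: EE|Ee|ee
⇒ E over [I-1,I-2,II-1,II-2,III-1,III-2]: 60 consistent
V/I-1 aff ·: vv
V/I-2 ? ·: Vv|vv
V/II-1 aff I-1×I-2: vv
V/II-2 aff ·: vv
V/III-1 aff II-2×II-1: vv
V/III-2 aff II-2×II-1: vv
⇒ V over [I-1,I-2,II-1,II-2,III-1,III-2]: 2 consistent

I-2 ∈ {EE Vv, EE vv, Ee Vv, Ee vv}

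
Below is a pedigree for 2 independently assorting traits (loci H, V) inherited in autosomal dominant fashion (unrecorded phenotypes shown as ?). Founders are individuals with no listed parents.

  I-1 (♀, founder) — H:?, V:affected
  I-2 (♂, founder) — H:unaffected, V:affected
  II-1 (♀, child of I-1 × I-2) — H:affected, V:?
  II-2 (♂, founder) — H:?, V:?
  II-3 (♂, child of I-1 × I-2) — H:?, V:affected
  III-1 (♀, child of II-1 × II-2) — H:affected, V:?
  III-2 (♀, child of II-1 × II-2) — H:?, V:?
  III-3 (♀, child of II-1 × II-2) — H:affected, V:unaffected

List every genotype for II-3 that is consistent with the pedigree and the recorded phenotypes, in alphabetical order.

H/I-1 ? ·: Hh|HH
H/I-2 un ·: hh
H/II-1 aff I-1×I-2: Hh
H/II-2 ? ·: hh|Hh|HH
H/II-3 ? I-1×I-2: hh|Hh
H/III-1 aff II-1×II-2: Hh|HH
H/III-2 ? II-1×II-2: hh|Hh|HH
H/III-3 aff II-1×II-2: Hh|HH
⇒ H over [I-1,I-2,II-1,II-2,II-3,III-1,III-2,III-3]: 66 consistent
V/I-1 aff ·: Vv|VV
V/I-2 aff ·: Vv|VV
V/II-1 ? I-1×I-2: vv|Vv
V/II-2 ? ·: vv|Vv
V/II-3 aff I-1×I-2: Vv|VV
V/III-1 ? II-1×II-2: vv|Vv|VV
V/III-2 ? II-1×II-2: vv|Vv|VV
V/III-3 un II-1×II-2: vv
⇒ V over [I-1,I-2,II-1,II-2,II-3,III-1,III-2,III-3]: 88 consistent

II-3 ∈ {Hh VV, Hh Vv, hh VV, hh Vv}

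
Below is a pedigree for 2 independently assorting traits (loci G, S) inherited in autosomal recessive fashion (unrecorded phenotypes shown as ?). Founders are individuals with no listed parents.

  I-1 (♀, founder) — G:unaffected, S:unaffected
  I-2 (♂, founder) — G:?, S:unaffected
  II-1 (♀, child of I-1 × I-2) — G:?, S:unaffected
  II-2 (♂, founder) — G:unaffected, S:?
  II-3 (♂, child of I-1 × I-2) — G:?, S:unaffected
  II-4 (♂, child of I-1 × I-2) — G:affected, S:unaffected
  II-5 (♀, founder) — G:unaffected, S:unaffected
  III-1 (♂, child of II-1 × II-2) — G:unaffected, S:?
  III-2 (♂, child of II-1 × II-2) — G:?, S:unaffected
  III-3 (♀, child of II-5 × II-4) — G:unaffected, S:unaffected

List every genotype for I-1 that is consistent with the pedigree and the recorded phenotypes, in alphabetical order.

I-1 ∈ {Gg SS, Gg Ss}

G/I-1 un ·: Gg
G/I-2 ? ·: Gg|gg
G/II-1 ? I-1×I-2: GG|Gg|gg
G/II-2 un ·: GG|Gg
G/II-3 ? I-1×I-2: GG|Gg|gg
G/II-4 aff I-1×I-2: gg
G/II-5 un ·: GG|Gg
G/III-1 un II-1×II-2: GG|Gg
G/III-2 ? II-1×II-2: GG|Gg|gg
G/III-3 un II-5×II-4: Gg
⇒ G over [I-1,I-2,II-1,II-2,II-3,II-4,II-5,III-1,III-2,III-3]: 160 consistent
S/I-1 un ·: SS|Ss
S/I-2 un ·: SS|Ss
S/II-1 un I-1×I-2: SS|Ss
S/II-2 ? ·: SS|Ss|ss
S/II-3 un I-1×I-2: SS|Ss
S/II-4 un I-1×I-2: SS|Ss
S/II-5 un ·: SS|Ss
S/III-1 ? II-1×II-2: SS|Ss|ss
S/III-2 un II-1×II-2: SS|Ss
S/III-3 un II-5×II-4: SS|Ss
⇒ S over [I-1,I-2,II-1,II-2,II-3,II-4,II-5,III-1,III-2,III-3]: 774 consistent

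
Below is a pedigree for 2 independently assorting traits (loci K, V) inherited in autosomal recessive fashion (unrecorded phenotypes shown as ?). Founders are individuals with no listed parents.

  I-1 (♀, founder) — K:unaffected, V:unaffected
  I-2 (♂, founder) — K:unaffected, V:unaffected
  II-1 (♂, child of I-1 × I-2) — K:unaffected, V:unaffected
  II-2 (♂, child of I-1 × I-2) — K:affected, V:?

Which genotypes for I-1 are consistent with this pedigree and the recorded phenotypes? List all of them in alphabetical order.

K/I-1 un ·: Kk
K/I-2 un ·: Kk
K/II-1 un I-1×I-2: KK|Kk
K/II-2 aff I-1×I-2: kk
⇒ K over [I-1,I-2,II-1,II-2]: 2 consistent
V/I-1 un ·: VV|Vv
V/I-2 un ·: VV|Vv
V/II-1 un I-1×I-2: VV|Vv
V/II-2 ? I-1×I-2: VV|Vv|vv
⇒ V over [I-1,I-2,II-1,II-2]: 15 consistent

I-1 ∈ {Kk VV, Kk Vv}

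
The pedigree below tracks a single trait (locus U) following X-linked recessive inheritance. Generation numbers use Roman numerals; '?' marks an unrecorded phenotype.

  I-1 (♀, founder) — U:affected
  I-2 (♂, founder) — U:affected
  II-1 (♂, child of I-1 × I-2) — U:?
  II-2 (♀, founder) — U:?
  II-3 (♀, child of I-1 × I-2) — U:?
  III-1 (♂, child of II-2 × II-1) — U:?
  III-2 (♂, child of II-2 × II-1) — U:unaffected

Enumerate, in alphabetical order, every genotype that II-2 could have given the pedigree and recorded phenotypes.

U/I-1 aff ·: X^uX^u
U/I-2 aff ·: X^uY
U/II-1 ? I-1×I-2: X^uY
U/II-2 ? ·: X^UX^U|X^UX^u
U/II-3 ? I-1×I-2: X^uX^u
U/III-1 ? II-2×II-1: X^UY|X^uY
U/III-2 un II-2×II-1: X^UY
⇒ U over [I-1,I-2,II-1,II-2,II-3,III-1,III-2]: 3 consistent

II-2 ∈ {X^UX^U, X^UX^u}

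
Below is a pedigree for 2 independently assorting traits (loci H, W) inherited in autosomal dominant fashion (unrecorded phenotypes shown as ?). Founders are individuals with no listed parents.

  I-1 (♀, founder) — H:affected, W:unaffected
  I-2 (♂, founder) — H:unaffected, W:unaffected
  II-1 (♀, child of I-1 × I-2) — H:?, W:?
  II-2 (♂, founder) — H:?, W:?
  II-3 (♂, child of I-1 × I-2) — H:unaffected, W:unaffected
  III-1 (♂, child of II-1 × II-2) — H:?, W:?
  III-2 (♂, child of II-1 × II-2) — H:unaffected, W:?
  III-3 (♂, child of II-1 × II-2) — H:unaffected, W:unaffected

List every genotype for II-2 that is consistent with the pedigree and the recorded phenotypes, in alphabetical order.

II-2 ∈ {Hh Ww, Hh ww, hh Ww, hh ww}

H/I-1 aff ·: Hh
H/I-2 un ·: hh
H/II-1 ? I-1×I-2: hh|Hh
H/II-2 ? ·: hh|Hh
H/II-3 un I-1×I-2: hh
H/III-1 ? II-1×II-2: hh|Hh|HH
H/III-2 un II-1×II-2: hh
H/III-3 un II-1×II-2: hh
⇒ H over [I-1,I-2,II-1,II-2,II-3,III-1,III-2,III-3]: 8 consistent
W/I-1 un ·: ww
W/I-2 un ·: ww
W/II-1 ? I-1×I-2: ww
W/II-2 ? ·: ww|Ww
W/II-3 un I-1×I-2: ww
W/III-1 ? II-1×II-2: ww|Ww
W/III-2 ? II-1×II-2: ww|Ww
W/III-3 un II-1×II-2: ww
⇒ W over [I-1,I-2,II-1,II-2,II-3,III-1,III-2,III-3]: 5 consistent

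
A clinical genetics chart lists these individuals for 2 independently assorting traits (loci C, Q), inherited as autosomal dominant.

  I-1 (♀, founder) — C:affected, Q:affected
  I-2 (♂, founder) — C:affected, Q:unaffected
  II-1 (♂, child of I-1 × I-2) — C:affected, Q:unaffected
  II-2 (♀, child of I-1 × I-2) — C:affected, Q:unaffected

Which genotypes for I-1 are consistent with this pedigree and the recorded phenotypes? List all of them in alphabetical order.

I-1 ∈ {CC Qq, Cc Qq}

C/I-1 aff ·: Cc|CC
C/I-2 aff ·: Cc|CC
C/II-1 aff I-1×I-2: Cc|CC
C/II-2 aff I-1×I-2: Cc|CC
⇒ C over [I-1,I-2,II-1,II-2]: 13 consistent
Q/I-1 aff ·: Qq
Q/I-2 un ·: qq
Q/II-1 un I-1×I-2: qq
Q/II-2 un I-1×I-2: qq
⇒ Q over [I-1,I-2,II-1,II-2]: 1 consistent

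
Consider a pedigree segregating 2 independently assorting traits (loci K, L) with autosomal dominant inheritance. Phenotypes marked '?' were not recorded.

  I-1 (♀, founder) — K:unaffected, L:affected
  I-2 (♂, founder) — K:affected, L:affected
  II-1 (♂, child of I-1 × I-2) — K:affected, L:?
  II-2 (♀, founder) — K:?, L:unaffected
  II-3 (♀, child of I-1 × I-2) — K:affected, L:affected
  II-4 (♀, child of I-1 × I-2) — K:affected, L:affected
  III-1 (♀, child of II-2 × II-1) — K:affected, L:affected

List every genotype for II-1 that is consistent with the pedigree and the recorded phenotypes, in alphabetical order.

II-1 ∈ {Kk LL, Kk Ll}

K/I-1 un ·: kk
K/I-2 aff ·: Kk|KK
K/II-1 aff I-1×I-2: Kk
K/II-2 ? ·: kk|Kk|KK
K/II-3 aff I-1×I-2: Kk
K/II-4 aff I-1×I-2: Kk
K/III-1 aff II-2×II-1: Kk|KK
⇒ K over [I-1,I-2,II-1,II-2,II-3,II-4,III-1]: 10 consistent
L/I-1 aff ·: Ll|LL
L/I-2 aff ·: Ll|LL
L/II-1 ? I-1×I-2: Ll|LL
L/II-2 un ·: ll
L/II-3 aff I-1×I-2: Ll|LL
L/II-4 aff I-1×I-2: Ll|LL
L/III-1 aff II-2×II-1: Ll
⇒ L over [I-1,I-2,II-1,II-2,II-3,II-4,III-1]: 25 consistent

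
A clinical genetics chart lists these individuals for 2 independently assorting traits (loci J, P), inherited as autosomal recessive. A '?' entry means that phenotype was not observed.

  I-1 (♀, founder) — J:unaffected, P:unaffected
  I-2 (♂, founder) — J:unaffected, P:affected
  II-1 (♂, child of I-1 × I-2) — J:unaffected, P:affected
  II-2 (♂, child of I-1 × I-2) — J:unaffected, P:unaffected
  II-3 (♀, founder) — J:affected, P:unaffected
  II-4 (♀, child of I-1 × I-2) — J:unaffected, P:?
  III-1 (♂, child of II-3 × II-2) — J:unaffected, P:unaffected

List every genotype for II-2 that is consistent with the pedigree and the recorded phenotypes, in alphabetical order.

J/I-1 un ·: JJ|Jj
J/I-2 un ·: JJ|Jj
J/II-1 un I-1×I-2: JJ|Jj
J/II-2 un I-1×I-2: JJ|Jj
J/II-3 aff ·: jj
J/II-4 un I-1×I-2: JJ|Jj
J/III-1 un II-3×II-2: Jj
⇒ J over [I-1,I-2,II-1,II-2,II-3,II-4,III-1]: 25 consistent
P/I-1 un ·: Pp
P/I-2 aff ·: pp
P/II-1 aff I-1×I-2: pp
P/II-2 un I-1×I-2: Pp
P/II-3 un ·: PP|Pp
P/II-4 ? I-1×I-2: Pp|pp
P/III-1 un II-3×II-2: PP|Pp
⇒ P over [I-1,I-2,II-1,II-2,II-3,II-4,III-1]: 8 consistent

II-2 ∈ {JJ Pp, Jj Pp}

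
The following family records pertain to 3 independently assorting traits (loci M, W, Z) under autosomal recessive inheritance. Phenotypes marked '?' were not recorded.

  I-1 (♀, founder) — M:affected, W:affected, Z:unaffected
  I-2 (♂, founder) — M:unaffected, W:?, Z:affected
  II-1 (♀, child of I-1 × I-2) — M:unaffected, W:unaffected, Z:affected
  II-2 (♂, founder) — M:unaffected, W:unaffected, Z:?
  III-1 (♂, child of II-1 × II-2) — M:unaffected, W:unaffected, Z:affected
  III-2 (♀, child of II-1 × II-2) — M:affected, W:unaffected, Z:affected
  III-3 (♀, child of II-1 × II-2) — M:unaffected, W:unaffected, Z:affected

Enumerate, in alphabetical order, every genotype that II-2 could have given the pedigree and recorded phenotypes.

II-2 ∈ {Mm WW Zz, Mm WW zz, Mm Ww Zz, Mm Ww zz}

M/I-1 aff ·: mm
M/I-2 un ·: MM|Mm
M/II-1 un I-1×I-2: Mm
M/II-2 un ·: Mm
M/III-1 un II-1×II-2: MM|Mm
M/III-2 aff II-1×II-2: mm
M/III-3 un II-1×II-2: MM|Mm
⇒ M over [I-1,I-2,II-1,II-2,III-1,III-2,III-3]: 8 consistent
W/I-1 aff ·: ww
W/I-2 ? ·: WW|Ww
W/II-1 un I-1×I-2: Ww
W/II-2 un ·: WW|Ww
W/III-1 un II-1×II-2: WW|Ww
W/III-2 un II-1×II-2: WW|Ww
W/III-3 un II-1×II-2: WW|Ww
⇒ W over [I-1,I-2,II-1,II-2,III-1,III-2,III-3]: 32 consistent
Z/I-1 un ·: Zz
Z/I-2 aff ·: zz
Z/II-1 aff I-1×I-2: zz
Z/II-2 ? ·: Zz|zz
Z/III-1 aff II-1×II-2: zz
Z/III-2 aff II-1×II-2: zz
Z/III-3 aff II-1×II-2: zz
⇒ Z over [I-1,I-2,II-1,II-2,III-1,III-2,III-3]: 2 consistent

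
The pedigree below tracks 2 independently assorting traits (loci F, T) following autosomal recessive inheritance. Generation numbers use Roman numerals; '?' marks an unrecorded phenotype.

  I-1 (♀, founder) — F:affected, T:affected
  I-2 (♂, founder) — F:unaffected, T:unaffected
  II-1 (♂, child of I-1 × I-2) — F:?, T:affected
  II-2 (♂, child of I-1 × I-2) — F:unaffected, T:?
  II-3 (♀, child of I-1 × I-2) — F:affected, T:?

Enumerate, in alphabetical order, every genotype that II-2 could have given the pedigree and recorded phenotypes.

II-2 ∈ {Ff Tt, Ff tt}

F/I-1 aff ·: ff
F/I-2 un ·: Ff
F/II-1 ? I-1×I-2: Ff|ff
F/II-2 un I-1×I-2: Ff
F/II-3 aff I-1×I-2: ff
⇒ F over [I-1,I-2,II-1,II-2,II-3]: 2 consistent
T/I-1 aff ·: tt
T/I-2 un ·: Tt
T/II-1 aff I-1×I-2: tt
T/II-2 ? I-1×I-2: Tt|tt
T/II-3 ? I-1×I-2: Tt|tt
⇒ T over [I-1,I-2,II-1,II-2,II-3]: 4 consistent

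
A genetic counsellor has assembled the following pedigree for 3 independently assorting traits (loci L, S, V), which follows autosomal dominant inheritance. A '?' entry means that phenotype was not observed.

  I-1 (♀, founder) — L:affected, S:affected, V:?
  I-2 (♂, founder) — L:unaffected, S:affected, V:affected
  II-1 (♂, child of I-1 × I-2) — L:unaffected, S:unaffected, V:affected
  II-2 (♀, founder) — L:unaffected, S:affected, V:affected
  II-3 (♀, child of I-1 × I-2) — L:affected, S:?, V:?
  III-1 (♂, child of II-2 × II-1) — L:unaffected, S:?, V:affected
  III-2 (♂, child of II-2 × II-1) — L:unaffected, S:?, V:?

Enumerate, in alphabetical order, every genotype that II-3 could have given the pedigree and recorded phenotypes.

II-3 ∈ {Ll SS VV, Ll SS Vv, Ll SS vv, Ll Ss VV, Ll Ss Vv, Ll Ss vv, Ll ss VV, Ll ss Vv, Ll ss vv}

L/I-1 aff ·: Ll
L/I-2 un ·: ll
L/II-1 un I-1×I-2: ll
L/II-2 un ·: ll
L/II-3 aff I-1×I-2: Ll
L/III-1 un II-2×II-1: ll
L/III-2 un II-2×II-1: ll
⇒ L over [I-1,I-2,II-1,II-2,II-3,III-1,III-2]: 1 consistent
S/I-1 aff ·: Ss
S/I-2 aff ·: Ss
S/II-1 un I-1×I-2: ss
S/II-2 aff ·: Ss|SS
S/II-3 ? I-1×I-2: ss|Ss|SS
S/III-1 ? II-2×II-1: ss|Ss
S/III-2 ? II-2×II-1: ss|Ss
⇒ S over [I-1,I-2,II-1,II-2,II-3,III-1,III-2]: 15 consistent
V/I-1 ? ·: vv|Vv|VV
V/I-2 aff ·: Vv|VV
V/II-1 aff I-1×I-2: Vv|VV
V/II-2 aff ·: Vv|VV
V/II-3 ? I-1×I-2: vv|Vv|VV
V/III-1 aff II-2×II-1: Vv|VV
V/III-2 ? II-2×II-1: vv|Vv|VV
⇒ V over [I-1,I-2,II-1,II-2,II-3,III-1,III-2]: 140 consistent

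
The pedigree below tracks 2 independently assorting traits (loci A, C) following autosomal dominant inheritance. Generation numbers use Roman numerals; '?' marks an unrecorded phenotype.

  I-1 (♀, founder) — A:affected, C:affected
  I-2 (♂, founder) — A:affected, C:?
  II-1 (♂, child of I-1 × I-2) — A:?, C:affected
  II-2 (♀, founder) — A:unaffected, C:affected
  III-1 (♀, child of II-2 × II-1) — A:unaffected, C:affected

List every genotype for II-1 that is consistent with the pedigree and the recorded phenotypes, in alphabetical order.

II-1 ∈ {Aa CC, Aa Cc, aa CC, aa Cc}

A/I-1 aff ·: Aa|AA
A/I-2 aff ·: Aa|AA
A/II-1 ? I-1×I-2: aa|Aa
A/II-2 un ·: aa
A/III-1 un II-2×II-1: aa
⇒ A over [I-1,I-2,II-1,II-2,III-1]: 4 consistent
C/I-1 aff ·: Cc|CC
C/I-2 ? ·: cc|Cc|CC
C/II-1 aff I-1×I-2: Cc|CC
C/II-2 aff ·: Cc|CC
C/III-1 aff II-2×II-1: Cc|CC
⇒ C over [I-1,I-2,II-1,II-2,III-1]: 32 consistent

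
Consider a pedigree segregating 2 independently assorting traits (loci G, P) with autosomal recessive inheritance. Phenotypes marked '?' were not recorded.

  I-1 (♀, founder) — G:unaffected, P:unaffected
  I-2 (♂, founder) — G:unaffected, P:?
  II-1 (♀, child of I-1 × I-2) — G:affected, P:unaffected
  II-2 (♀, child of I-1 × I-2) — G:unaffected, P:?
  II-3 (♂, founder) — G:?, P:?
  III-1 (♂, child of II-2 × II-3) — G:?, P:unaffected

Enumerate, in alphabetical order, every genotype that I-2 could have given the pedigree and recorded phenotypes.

I-2 ∈ {Gg PP, Gg Pp, Gg pp}

G/I-1 un ·: Gg
G/I-2 un ·: Gg
G/II-1 aff I-1×I-2: gg
G/II-2 un I-1×I-2: GG|Gg
G/II-3 ? ·: GG|Gg|gg
G/III-1 ? II-2×II-3: GG|Gg|gg
⇒ G over [I-1,I-2,II-1,II-2,II-3,III-1]: 11 consistent
P/I-1 un ·: PP|Pp
P/I-2 ? ·: PP|Pp|pp
P/II-1 un I-1×I-2: PP|Pp
P/II-2 ? I-1×I-2: PP|Pp|pp
P/II-3 ? ·: PP|Pp|pp
P/III-1 un II-2×II-3: PP|Pp
⇒ P over [I-1,I-2,II-1,II-2,II-3,III-1]: 74 consistent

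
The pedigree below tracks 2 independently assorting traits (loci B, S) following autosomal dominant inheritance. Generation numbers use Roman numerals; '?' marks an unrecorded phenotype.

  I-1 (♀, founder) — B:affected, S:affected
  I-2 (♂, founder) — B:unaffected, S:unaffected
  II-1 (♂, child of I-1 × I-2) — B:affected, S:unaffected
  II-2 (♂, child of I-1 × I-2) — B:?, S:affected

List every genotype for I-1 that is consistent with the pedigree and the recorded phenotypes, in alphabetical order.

I-1 ∈ {BB Ss, Bb Ss}

B/I-1 aff ·: Bb|BB
B/I-2 un ·: bb
B/II-1 aff I-1×I-2: Bb
B/II-2 ? I-1×I-2: bb|Bb
⇒ B over [I-1,I-2,II-1,II-2]: 3 consistent
S/I-1 aff ·: Ss
S/I-2 un ·: ss
S/II-1 un I-1×I-2: ss
S/II-2 aff I-1×I-2: Ss
⇒ S over [I-1,I-2,II-1,II-2]: 1 consistent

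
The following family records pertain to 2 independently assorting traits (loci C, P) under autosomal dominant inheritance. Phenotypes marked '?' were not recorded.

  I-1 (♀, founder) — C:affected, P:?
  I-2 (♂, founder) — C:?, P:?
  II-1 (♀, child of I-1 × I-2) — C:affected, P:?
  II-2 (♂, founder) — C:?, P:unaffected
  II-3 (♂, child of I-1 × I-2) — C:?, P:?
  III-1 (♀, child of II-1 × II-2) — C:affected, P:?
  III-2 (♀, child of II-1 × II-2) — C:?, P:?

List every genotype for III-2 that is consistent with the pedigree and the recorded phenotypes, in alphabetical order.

III-2 ∈ {CC Pp, CC pp, Cc Pp, Cc pp, cc Pp, cc pp}

C/I-1 aff ·: Cc|CC
C/I-2 ? ·: cc|Cc|CC
C/II-1 aff I-1×I-2: Cc|CC
C/II-2 ? ·: cc|Cc|CC
C/II-3 ? I-1×I-2: cc|Cc|CC
C/III-1 aff II-1×II-2: Cc|CC
C/III-2 ? II-1×II-2: cc|Cc|CC
⇒ C over [I-1,I-2,II-1,II-2,II-3,III-1,III-2]: 168 consistent
P/I-1 ? ·: pp|Pp|PP
P/I-2 ? ·: pp|Pp|PP
P/II-1 ? I-1×I-2: pp|Pp|PP
P/II-2 un ·: pp
P/II-3 ? I-1×I-2: pp|Pp|PP
P/III-1 ? II-1×II-2: pp|Pp
P/III-2 ? II-1×II-2: pp|Pp
⇒ P over [I-1,I-2,II-1,II-2,II-3,III-1,III-2]: 68 consistent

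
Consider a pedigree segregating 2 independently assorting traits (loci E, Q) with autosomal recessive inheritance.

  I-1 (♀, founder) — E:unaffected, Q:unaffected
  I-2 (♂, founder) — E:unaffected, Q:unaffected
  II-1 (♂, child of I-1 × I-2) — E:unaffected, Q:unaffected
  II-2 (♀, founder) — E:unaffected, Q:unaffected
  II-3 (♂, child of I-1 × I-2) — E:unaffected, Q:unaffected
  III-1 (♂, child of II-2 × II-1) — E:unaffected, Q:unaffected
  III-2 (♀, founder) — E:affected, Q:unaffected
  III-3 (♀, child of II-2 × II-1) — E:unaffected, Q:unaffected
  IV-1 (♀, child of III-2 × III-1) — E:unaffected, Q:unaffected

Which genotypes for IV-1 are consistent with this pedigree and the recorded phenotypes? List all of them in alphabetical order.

E/I-1 un ·: EE|Ee
E/I-2 un ·: EE|Ee
E/II-1 un I-1×I-2: EE|Ee
E/II-2 un ·: EE|Ee
E/II-3 un I-1×I-2: EE|Ee
E/III-1 un II-2×II-1: EE|Ee
E/III-2 aff ·: ee
E/III-3 un II-2×II-1: EE|Ee
E/IV-1 un III-2×III-1: Ee
⇒ E over [I-1,I-2,II-1,II-2,II-3,III-1,III-2,III-3,IV-1]: 83 consistent
Q/I-1 un ·: QQ|Qq
Q/I-2 un ·: QQ|Qq
Q/II-1 un I-1×I-2: QQ|Qq
Q/II-2 un ·: QQ|Qq
Q/II-3 un I-1×I-2: QQ|Qq
Q/III-1 un II-2×II-1: QQ|Qq
Q/III-2 un ·: QQ|Qq
Q/III-3 un II-2×II-1: QQ|Qq
Q/IV-1 un III-2×III-1: QQ|Qq
⇒ Q over [I-1,I-2,II-1,II-2,II-3,III-1,III-2,III-3,IV-1]: 287 consistent

IV-1 ∈ {Ee QQ, Ee Qq}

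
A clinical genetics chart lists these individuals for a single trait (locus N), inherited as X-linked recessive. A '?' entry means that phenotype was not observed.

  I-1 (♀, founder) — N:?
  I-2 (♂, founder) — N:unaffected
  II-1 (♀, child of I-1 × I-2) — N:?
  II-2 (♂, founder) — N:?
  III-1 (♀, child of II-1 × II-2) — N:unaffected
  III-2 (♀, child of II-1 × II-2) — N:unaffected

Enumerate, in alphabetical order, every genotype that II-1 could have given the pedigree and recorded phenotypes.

N/I-1 ? ·: X^NX^N|X^NX^n|X^nX^n
N/I-2 un ·: X^NY
N/II-1 ? I-1×I-2: X^NX^N|X^NX^n
N/II-2 ? ·: X^NY|X^nY
N/III-1 un II-1×II-2: X^NX^N|X^NX^n
N/III-2 un II-1×II-2: X^NX^N|X^NX^n
⇒ N over [I-1,I-2,II-1,II-2,III-1,III-2]: 14 consistent

II-1 ∈ {X^NX^N, X^NX^n}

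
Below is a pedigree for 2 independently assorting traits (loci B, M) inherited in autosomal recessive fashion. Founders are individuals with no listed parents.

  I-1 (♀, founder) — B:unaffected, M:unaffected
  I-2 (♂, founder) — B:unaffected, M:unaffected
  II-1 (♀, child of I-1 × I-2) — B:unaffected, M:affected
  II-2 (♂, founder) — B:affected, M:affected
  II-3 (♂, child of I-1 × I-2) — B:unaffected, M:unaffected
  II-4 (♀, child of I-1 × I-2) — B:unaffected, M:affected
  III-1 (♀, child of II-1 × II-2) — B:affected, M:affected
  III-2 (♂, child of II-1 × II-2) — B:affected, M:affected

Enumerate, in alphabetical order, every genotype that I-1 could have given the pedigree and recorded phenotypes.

B/I-1 un ·: BB|Bb
B/I-2 un ·: BB|Bb
B/II-1 un I-1×I-2: Bb
B/II-2 aff ·: bb
B/II-3 un I-1×I-2: BB|Bb
B/II-4 un I-1×I-2: BB|Bb
B/III-1 aff II-1×II-2: bb
B/III-2 aff II-1×II-2: bb
⇒ B over [I-1,I-2,II-1,II-2,II-3,II-4,III-1,III-2]: 12 consistent
M/I-1 un ·: Mm
M/I-2 un ·: Mm
M/II-1 aff I-1×I-2: mm
M/II-2 aff ·: mm
M/II-3 un I-1×I-2: MM|Mm
M/II-4 aff I-1×I-2: mm
M/III-1 aff II-1×II-2: mm
M/III-2 aff II-1×II-2: mm
⇒ M over [I-1,I-2,II-1,II-2,II-3,II-4,III-1,III-2]: 2 consistent

I-1 ∈ {BB Mm, Bb Mm}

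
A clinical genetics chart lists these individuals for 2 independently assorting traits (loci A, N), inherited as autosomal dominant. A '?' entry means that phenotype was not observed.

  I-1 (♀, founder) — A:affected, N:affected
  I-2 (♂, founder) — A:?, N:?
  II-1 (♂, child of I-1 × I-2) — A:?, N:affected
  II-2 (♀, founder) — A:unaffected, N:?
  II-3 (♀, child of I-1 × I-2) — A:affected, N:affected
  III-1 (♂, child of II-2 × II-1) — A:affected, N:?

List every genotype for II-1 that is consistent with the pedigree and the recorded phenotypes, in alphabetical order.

A/I-1 aff ·: Aa|AA
A/I-2 ? ·: aa|Aa|AA
A/II-1 ? I-1×I-2: Aa|AA
A/II-2 un ·: aa
A/II-3 aff I-1×I-2: Aa|AA
A/III-1 aff II-2×II-1: Aa
⇒ A over [I-1,I-2,II-1,II-2,II-3,III-1]: 15 consistent
N/I-1 aff ·: Nn|NN
N/I-2 ? ·: nn|Nn|NN
N/II-1 aff I-1×I-2: Nn|NN
N/II-2 ? ·: nn|Nn|NN
N/II-3 aff I-1×I-2: Nn|NN
N/III-1 ? II-2×II-1: nn|Nn|NN
⇒ N over [I-1,I-2,II-1,II-2,II-3,III-1]: 84 consistent

II-1 ∈ {AA NN, AA Nn, Aa NN, Aa Nn}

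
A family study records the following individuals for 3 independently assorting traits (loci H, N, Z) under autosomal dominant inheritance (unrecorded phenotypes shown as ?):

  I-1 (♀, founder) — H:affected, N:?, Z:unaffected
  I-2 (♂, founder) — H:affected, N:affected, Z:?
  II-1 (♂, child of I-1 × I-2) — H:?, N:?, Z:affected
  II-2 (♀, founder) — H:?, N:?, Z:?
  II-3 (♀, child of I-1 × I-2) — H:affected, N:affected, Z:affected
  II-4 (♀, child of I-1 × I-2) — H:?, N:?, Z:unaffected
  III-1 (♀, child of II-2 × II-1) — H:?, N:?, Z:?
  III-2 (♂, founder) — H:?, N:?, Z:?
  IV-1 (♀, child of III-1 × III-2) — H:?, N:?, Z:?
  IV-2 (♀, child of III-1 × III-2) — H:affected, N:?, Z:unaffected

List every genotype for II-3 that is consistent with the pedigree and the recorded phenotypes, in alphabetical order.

II-3 ∈ {HH NN Zz, HH Nn Zz, Hh NN Zz, Hh Nn Zz}

H/I-1 aff ·: Hh|HH
H/I-2 aff ·: Hh|HH
H/II-1 ? I-1×I-2: hh|Hh|HH
H/II-2 ? ·: hh|Hh|HH
H/II-3 aff I-1×I-2: Hh|HH
H/II-4 ? I-1×I-2: hh|Hh|HH
H/III-1 ? II-2×II-1: hh|Hh|HH
H/III-2 ? ·: hh|Hh|HH
H/IV-1 ? III-1×III-2: hh|Hh|HH
H/IV-2 aff III-1×III-2: Hh|HH
⇒ H over [I-1,I-2,II-1,II-2,II-3,II-4,III-1,III-2,IV-1,IV-2]: 1476 consistent
N/I-1 ? ·: nn|Nn|NN
N/I-2 aff ·: Nn|NN
N/II-1 ? I-1×I-2: nn|Nn|NN
N/II-2 ? ·: nn|Nn|NN
N/II-3 aff I-1×I-2: Nn|NN
N/II-4 ? I-1×I-2: nn|Nn|NN
N/III-1 ? II-2×II-1: nn|Nn|NN
N/III-2 ? ·: nn|Nn|NN
N/IV-1 ? III-1×III-2: nn|Nn|NN
N/IV-2 ? III-1×III-2: nn|Nn|NN
⇒ N over [I-1,I-2,II-1,II-2,II-3,II-4,III-1,III-2,IV-1,IV-2]: 2333 consistent
Z/I-1 un ·: zz
Z/I-2 ? ·: Zz
Z/II-1 aff I-1×I-2: Zz
Z/II-2 ? ·: zz|Zz|ZZ
Z/II-3 aff I-1×I-2: Zz
Z/II-4 un I-1×I-2: zz
Z/III-1 ? II-2×II-1: zz|Zz
Z/III-2 ? ·: zz|Zz
Z/IV-1 ? III-1×III-2: zz|Zz|ZZ
Z/IV-2 un III-1×III-2: zz
⇒ Z over [I-1,I-2,II-1,II-2,II-3,II-4,III-1,III-2,IV-1,IV-2]: 21 consistent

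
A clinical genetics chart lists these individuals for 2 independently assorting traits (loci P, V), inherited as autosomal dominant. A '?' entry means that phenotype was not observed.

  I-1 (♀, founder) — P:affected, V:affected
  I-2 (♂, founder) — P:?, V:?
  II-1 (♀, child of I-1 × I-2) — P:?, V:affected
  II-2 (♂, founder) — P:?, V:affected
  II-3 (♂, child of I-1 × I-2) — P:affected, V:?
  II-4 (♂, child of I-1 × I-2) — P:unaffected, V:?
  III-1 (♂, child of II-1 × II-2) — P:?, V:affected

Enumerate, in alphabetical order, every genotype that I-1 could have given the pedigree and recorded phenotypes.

I-1 ∈ {Pp VV, Pp Vv}

P/I-1 aff ·: Pp
P/I-2 ? ·: pp|Pp
P/II-1 ? I-1×I-2: pp|Pp|PP
P/II-2 ? ·: pp|Pp|PP
P/II-3 aff I-1×I-2: Pp|PP
P/II-4 un I-1×I-2: pp
P/III-1 ? II-1×II-2: pp|Pp|PP
⇒ P over [I-1,I-2,II-1,II-2,II-3,II-4,III-1]: 41 consistent
V/I-1 aff ·: Vv|VV
V/I-2 ? ·: vv|Vv|VV
V/II-1 aff I-1×I-2: Vv|VV
V/II-2 aff ·: Vv|VV
V/II-3 ? I-1×I-2: vv|Vv|VV
V/II-4 ? I-1×I-2: vv|Vv|VV
V/III-1 aff II-1×II-2: Vv|VV
⇒ V over [I-1,I-2,II-1,II-2,II-3,II-4,III-1]: 142 consistent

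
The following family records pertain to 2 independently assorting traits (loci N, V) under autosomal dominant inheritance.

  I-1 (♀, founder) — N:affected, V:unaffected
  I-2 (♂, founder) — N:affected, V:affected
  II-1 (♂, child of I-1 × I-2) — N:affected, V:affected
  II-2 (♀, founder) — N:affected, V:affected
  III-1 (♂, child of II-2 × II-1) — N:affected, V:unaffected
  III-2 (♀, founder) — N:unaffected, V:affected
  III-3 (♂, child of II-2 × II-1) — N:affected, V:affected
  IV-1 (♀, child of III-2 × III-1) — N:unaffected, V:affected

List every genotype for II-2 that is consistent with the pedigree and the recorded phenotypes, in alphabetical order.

II-2 ∈ {NN Vv, Nn Vv}

N/I-1 aff ·: Nn|NN
N/I-2 aff ·: Nn|NN
N/II-1 aff I-1×I-2: Nn|NN
N/II-2 aff ·: Nn|NN
N/III-1 aff II-2×II-1: Nn
N/III-2 un ·: nn
N/III-3 aff II-2×II-1: Nn|NN
N/IV-1 un III-2×III-1: nn
⇒ N over [I-1,I-2,II-1,II-2,III-1,III-2,III-3,IV-1]: 20 consistent
V/I-1 un ·: vv
V/I-2 aff ·: Vv|VV
V/II-1 aff I-1×I-2: Vv
V/II-2 aff ·: Vv
V/III-1 un II-2×II-1: vv
V/III-2 aff ·: Vv|VV
V/III-3 aff II-2×II-1: Vv|VV
V/IV-1 aff III-2×III-1: Vv
⇒ V over [I-1,I-2,II-1,II-2,III-1,III-2,III-3,IV-1]: 8 consistent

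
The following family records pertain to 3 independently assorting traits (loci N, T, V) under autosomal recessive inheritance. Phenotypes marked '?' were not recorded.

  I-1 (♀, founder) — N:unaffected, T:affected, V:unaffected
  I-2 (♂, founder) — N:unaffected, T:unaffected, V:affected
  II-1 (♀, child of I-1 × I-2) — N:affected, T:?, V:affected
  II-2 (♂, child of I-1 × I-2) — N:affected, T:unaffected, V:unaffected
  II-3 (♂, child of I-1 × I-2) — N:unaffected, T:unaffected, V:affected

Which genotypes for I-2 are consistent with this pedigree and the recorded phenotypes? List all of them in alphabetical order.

I-2 ∈ {Nn TT vv, Nn Tt vv}

N/I-1 un ·: Nn
N/I-2 un ·: Nn
N/II-1 aff I-1×I-2: nn
N/II-2 aff I-1×I-2: nn
N/II-3 un I-1×I-2: NN|Nn
⇒ N over [I-1,I-2,II-1,II-2,II-3]: 2 consistent
T/I-1 aff ·: tt
T/I-2 un ·: TT|Tt
T/II-1 ? I-1×I-2: Tt|tt
T/II-2 un I-1×I-2: Tt
T/II-3 un I-1×I-2: Tt
⇒ T over [I-1,I-2,II-1,II-2,II-3]: 3 consistent
V/I-1 un ·: Vv
V/I-2 aff ·: vv
V/II-1 aff I-1×I-2: vv
V/II-2 un I-1×I-2: Vv
V/II-3 aff I-1×I-2: vv
⇒ V over [I-1,I-2,II-1,II-2,II-3]: 1 consistent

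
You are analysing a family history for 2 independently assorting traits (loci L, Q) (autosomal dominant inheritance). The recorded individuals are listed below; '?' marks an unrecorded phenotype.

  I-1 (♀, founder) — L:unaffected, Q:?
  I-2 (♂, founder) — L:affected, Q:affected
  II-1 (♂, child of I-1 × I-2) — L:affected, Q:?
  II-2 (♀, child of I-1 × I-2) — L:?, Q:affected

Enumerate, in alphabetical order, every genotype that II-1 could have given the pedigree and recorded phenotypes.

L/I-1 un ·: ll
L/I-2 aff ·: Ll|LL
L/II-1 aff I-1×I-2: Ll
L/II-2 ? I-1×I-2: ll|Ll
⇒ L over [I-1,I-2,II-1,II-2]: 3 consistent
Q/I-1 ? ·: qq|Qq|QQ
Q/I-2 aff ·: Qq|QQ
Q/II-1 ? I-1×I-2: qq|Qq|QQ
Q/II-2 aff I-1×I-2: Qq|QQ
⇒ Q over [I-1,I-2,II-1,II-2]: 18 consistent

II-1 ∈ {Ll QQ, Ll Qq, Ll qq}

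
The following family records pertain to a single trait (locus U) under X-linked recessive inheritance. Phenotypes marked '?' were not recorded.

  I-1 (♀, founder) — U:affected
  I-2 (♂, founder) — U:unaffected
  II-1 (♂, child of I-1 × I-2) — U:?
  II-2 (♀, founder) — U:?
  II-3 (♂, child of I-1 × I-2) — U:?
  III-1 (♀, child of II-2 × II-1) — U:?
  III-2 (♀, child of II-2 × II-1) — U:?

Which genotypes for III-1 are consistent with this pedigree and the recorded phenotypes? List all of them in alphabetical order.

U/I-1 aff ·: X^uX^u
U/I-2 un ·: X^UY
U/II-1 ? I-1×I-2: X^uY
U/II-2 ? ·: X^UX^U|X^UX^u|X^uX^u
U/II-3 ? I-1×I-2: X^uY
U/III-1 ? II-2×II-1: X^UX^u|X^uX^u
U/III-2 ? II-2×II-1: X^UX^u|X^uX^u
⇒ U over [I-1,I-2,II-1,II-2,II-3,III-1,III-2]: 6 consistent

III-1 ∈ {X^UX^u, X^uX^u}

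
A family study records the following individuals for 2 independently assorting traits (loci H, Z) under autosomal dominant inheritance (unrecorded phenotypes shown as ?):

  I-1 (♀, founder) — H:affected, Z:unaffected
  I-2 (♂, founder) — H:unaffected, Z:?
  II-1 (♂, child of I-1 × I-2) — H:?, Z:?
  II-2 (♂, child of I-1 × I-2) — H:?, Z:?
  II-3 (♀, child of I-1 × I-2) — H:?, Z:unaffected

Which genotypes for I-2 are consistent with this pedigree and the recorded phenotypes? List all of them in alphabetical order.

H/I-1 aff ·: Hh|HH
H/I-2 un ·: hh
H/II-1 ? I-1×I-2: hh|Hh
H/II-2 ? I-1×I-2: hh|Hh
H/II-3 ? I-1×I-2: hh|Hh
⇒ H over [I-1,I-2,II-1,II-2,II-3]: 9 consistent
Z/I-1 un ·: zz
Z/I-2 ? ·: zz|Zz
Z/II-1 ? I-1×I-2: zz|Zz
Z/II-2 ? I-1×I-2: zz|Zz
Z/II-3 un I-1×I-2: zz
⇒ Z over [I-1,I-2,II-1,II-2,II-3]: 5 consistent

I-2 ∈ {hh Zz, hh zz}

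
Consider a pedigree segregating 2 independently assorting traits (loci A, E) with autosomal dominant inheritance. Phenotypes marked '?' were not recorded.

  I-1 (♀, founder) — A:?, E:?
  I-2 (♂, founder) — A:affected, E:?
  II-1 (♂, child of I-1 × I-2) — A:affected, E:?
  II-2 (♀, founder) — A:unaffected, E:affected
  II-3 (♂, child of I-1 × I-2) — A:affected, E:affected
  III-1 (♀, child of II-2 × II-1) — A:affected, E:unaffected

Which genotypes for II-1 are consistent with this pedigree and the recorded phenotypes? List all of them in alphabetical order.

A/I-1 ? ·: aa|Aa|AA
A/I-2 aff ·: Aa|AA
A/II-1 aff I-1×I-2: Aa|AA
A/II-2 un ·: aa
A/II-3 aff I-1×I-2: Aa|AA
A/III-1 aff II-2×II-1: Aa
⇒ A over [I-1,I-2,II-1,II-2,II-3,III-1]: 15 consistent
E/I-1 ? ·: ee|Ee|EE
E/I-2 ? ·: ee|Ee|EE
E/II-1 ? I-1×I-2: ee|Ee
E/II-2 aff ·: Ee
E/II-3 aff I-1×I-2: Ee|EE
E/III-1 un II-2×II-1: ee
⇒ E over [I-1,I-2,II-1,II-2,II-3,III-1]: 14 consistent

II-1 ∈ {AA Ee, AA ee, Aa Ee, Aa ee}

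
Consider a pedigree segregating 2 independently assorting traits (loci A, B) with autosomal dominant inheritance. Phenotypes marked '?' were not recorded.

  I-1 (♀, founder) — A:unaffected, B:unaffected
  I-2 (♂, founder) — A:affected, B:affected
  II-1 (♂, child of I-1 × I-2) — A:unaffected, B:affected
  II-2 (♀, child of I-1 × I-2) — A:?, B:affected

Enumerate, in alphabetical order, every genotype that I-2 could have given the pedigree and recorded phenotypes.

A/I-1 un ·: aa
A/I-2 aff ·: Aa
A/II-1 un I-1×I-2: aa
A/II-2 ? I-1×I-2: aa|Aa
⇒ A over [I-1,I-2,II-1,II-2]: 2 consistent
B/I-1 un ·: bb
B/I-2 aff ·: Bb|BB
B/II-1 aff I-1×I-2: Bb
B/II-2 aff I-1×I-2: Bb
⇒ B over [I-1,I-2,II-1,II-2]: 2 consistent

I-2 ∈ {Aa BB, Aa Bb}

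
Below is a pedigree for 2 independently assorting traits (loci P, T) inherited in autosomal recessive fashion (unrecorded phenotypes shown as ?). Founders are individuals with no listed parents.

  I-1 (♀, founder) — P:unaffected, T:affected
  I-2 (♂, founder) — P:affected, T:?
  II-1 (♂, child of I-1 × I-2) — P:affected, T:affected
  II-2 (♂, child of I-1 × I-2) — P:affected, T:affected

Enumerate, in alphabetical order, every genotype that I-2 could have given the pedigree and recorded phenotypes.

I-2 ∈ {pp Tt, pp tt}

P/I-1 un ·: Pp
P/I-2 aff ·: pp
P/II-1 aff I-1×I-2: pp
P/II-2 aff I-1×I-2: pp
⇒ P over [I-1,I-2,II-1,II-2]: 1 consistent
T/I-1 aff ·: tt
T/I-2 ? ·: Tt|tt
T/II-1 aff I-1×I-2: tt
T/II-2 aff I-1×I-2: tt
⇒ T over [I-1,I-2,II-1,II-2]: 2 consistent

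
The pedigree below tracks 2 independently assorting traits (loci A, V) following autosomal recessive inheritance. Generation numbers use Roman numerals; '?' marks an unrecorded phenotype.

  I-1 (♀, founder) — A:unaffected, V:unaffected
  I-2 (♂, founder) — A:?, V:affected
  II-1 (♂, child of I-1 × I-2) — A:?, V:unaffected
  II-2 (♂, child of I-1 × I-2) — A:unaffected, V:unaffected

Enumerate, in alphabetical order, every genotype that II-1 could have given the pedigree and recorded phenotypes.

A/I-1 un ·: AA|Aa
A/I-2 ? ·: AA|Aa|aa
A/II-1 ? I-1×I-2: AA|Aa|aa
A/II-2 un I-1×I-2: AA|Aa
⇒ A over [I-1,I-2,II-1,II-2]: 18 consistent
V/I-1 un ·: VV|Vv
V/I-2 aff ·: vv
V/II-1 un I-1×I-2: Vv
V/II-2 un I-1×I-2: Vv
⇒ V over [I-1,I-2,II-1,II-2]: 2 consistent

II-1 ∈ {AA Vv, Aa Vv, aa Vv}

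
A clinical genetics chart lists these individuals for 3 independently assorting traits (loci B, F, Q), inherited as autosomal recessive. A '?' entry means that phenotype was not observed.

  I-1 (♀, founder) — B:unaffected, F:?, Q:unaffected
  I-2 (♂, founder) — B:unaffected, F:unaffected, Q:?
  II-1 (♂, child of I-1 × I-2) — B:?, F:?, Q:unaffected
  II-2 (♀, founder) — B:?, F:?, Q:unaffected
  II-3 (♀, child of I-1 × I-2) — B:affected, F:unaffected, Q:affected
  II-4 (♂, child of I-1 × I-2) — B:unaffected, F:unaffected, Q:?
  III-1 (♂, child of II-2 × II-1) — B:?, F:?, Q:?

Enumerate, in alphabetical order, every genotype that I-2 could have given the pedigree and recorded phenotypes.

I-2 ∈ {Bb FF Qq, Bb FF qq, Bb Ff Qq, Bb Ff qq}

B/I-1 un ·: Bb
B/I-2 un ·: Bb
B/II-1 ? I-1×I-2: BB|Bb|bb
B/II-2 ? ·: BB|Bb|bb
B/II-3 aff I-1×I-2: bb
B/II-4 un I-1×I-2: BB|Bb
B/III-1 ? II-2×II-1: BB|Bb|bb
⇒ B over [I-1,I-2,II-1,II-2,II-3,II-4,III-1]: 30 consistent
F/I-1 ? ·: FF|Ff|ff
F/I-2 un ·: FF|Ff
F/II-1 ? I-1×I-2: FF|Ff|ff
F/II-2 ? ·: FF|Ff|ff
F/II-3 un I-1×I-2: FF|Ff
F/II-4 un I-1×I-2: FF|Ff
F/III-1 ? II-2×II-1: FF|Ff|ff
⇒ F over [I-1,I-2,II-1,II-2,II-3,II-4,III-1]: 170 consistent
Q/I-1 un ·: Qq
Q/I-2 ? ·: Qq|qq
Q/II-1 un I-1×I-2: QQ|Qq
Q/II-2 un ·: QQ|Qq
Q/II-3 aff I-1×I-2: qq
Q/II-4 ? I-1×I-2: QQ|Qq|qq
Q/III-1 ? II-2×II-1: QQ|Qq|qq
⇒ Q over [I-1,I-2,II-1,II-2,II-3,II-4,III-1]: 34 consistent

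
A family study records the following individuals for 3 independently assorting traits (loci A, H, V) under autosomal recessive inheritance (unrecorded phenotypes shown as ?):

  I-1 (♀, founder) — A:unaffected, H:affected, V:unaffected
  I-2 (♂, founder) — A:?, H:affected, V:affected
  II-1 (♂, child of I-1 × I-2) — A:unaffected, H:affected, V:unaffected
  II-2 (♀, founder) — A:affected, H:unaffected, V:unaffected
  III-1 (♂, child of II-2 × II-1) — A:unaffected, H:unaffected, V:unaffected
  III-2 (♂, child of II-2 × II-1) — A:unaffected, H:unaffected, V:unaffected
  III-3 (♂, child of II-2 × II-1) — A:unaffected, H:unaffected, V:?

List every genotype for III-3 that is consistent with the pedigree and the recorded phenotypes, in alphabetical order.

III-3 ∈ {Aa Hh VV, Aa Hh Vv, Aa Hh vv}

A/I-1 un ·: AA|Aa
A/I-2 ? ·: AA|Aa|aa
A/II-1 un I-1×I-2: AA|Aa
A/II-2 aff ·: aa
A/III-1 un II-2×II-1: Aa
A/III-2 un II-2×II-1: Aa
A/III-3 un II-2×II-1: Aa
⇒ A over [I-1,I-2,II-1,II-2,III-1,III-2,III-3]: 9 consistent
H/I-1 aff ·: hh
H/I-2 aff ·: hh
H/II-1 aff I-1×I-2: hh
H/II-2 un ·: HH|Hh
H/III-1 un II-2×II-1: Hh
H/III-2 un II-2×II-1: Hh
H/III-3 un II-2×II-1: Hh
⇒ H over [I-1,I-2,II-1,II-2,III-1,III-2,III-3]: 2 consistent
V/I-1 un ·: VV|Vv
V/I-2 aff ·: vv
V/II-1 un I-1×I-2: Vv
V/II-2 un ·: VV|Vv
V/III-1 un II-2×II-1: VV|Vv
V/III-2 un II-2×II-1: VV|Vv
V/III-3 ? II-2×II-1: VV|Vv|vv
⇒ V over [I-1,I-2,II-1,II-2,III-1,III-2,III-3]: 40 consistent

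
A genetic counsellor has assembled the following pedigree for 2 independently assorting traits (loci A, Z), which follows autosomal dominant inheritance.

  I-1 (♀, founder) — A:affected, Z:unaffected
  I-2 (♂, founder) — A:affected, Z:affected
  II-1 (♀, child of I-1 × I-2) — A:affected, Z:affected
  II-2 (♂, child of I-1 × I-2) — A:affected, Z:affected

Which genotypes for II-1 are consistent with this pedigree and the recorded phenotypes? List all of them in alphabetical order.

II-1 ∈ {AA Zz, Aa Zz}

A/I-1 aff ·: Aa|AA
A/I-2 aff ·: Aa|AA
A/II-1 aff I-1×I-2: Aa|AA
A/II-2 aff I-1×I-2: Aa|AA
⇒ A over [I-1,I-2,II-1,II-2]: 13 consistent
Z/I-1 un ·: zz
Z/I-2 aff ·: Zz|ZZ
Z/II-1 aff I-1×I-2: Zz
Z/II-2 aff I-1×I-2: Zz
⇒ Z over [I-1,I-2,II-1,II-2]: 2 consistent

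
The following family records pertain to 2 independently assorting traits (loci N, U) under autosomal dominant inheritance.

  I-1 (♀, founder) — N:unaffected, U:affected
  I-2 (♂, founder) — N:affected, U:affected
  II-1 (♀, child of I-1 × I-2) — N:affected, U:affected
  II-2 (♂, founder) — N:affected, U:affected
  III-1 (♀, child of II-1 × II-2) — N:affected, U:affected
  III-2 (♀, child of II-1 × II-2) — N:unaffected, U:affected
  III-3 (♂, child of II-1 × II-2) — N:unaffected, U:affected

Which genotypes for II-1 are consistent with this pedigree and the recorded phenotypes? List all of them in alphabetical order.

N/I-1 un ·: nn
N/I-2 aff ·: Nn|NN
N/II-1 aff I-1×I-2: Nn
N/II-2 aff ·: Nn
N/III-1 aff II-1×II-2: Nn|NN
N/III-2 un II-1×II-2: nn
N/III-3 un II-1×II-2: nn
⇒ N over [I-1,I-2,II-1,II-2,III-1,III-2,III-3]: 4 consistent
U/I-1 aff ·: Uu|UU
U/I-2 aff ·: Uu|UU
U/II-1 aff I-1×I-2: Uu|UU
U/II-2 aff ·: Uu|UU
U/III-1 aff II-1×II-2: Uu|UU
U/III-2 aff II-1×II-2: Uu|UU
U/III-3 aff II-1×II-2: Uu|UU
⇒ U over [I-1,I-2,II-1,II-2,III-1,III-2,III-3]: 84 consistent

II-1 ∈ {Nn UU, Nn Uu}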